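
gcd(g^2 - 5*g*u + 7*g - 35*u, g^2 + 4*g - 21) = g + 7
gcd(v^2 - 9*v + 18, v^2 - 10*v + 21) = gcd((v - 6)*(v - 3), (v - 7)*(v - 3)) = v - 3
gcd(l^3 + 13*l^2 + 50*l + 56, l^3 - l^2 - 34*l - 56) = l^2 + 6*l + 8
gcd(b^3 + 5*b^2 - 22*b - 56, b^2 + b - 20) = b - 4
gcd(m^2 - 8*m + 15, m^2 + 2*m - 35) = m - 5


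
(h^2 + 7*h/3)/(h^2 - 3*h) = (h + 7/3)/(h - 3)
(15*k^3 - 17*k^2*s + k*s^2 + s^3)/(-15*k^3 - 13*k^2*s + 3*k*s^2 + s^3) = (-k + s)/(k + s)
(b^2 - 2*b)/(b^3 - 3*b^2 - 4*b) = (2 - b)/(-b^2 + 3*b + 4)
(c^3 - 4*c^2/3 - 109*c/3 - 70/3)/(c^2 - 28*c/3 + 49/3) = (3*c^2 + 17*c + 10)/(3*c - 7)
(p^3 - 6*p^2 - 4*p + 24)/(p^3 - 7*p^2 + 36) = (p - 2)/(p - 3)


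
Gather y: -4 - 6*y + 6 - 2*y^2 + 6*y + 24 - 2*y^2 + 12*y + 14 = -4*y^2 + 12*y + 40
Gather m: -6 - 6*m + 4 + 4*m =-2*m - 2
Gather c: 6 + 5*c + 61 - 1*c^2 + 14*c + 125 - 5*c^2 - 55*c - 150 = -6*c^2 - 36*c + 42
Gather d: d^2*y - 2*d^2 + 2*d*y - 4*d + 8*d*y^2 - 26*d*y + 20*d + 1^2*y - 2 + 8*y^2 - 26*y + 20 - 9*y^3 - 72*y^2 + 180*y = d^2*(y - 2) + d*(8*y^2 - 24*y + 16) - 9*y^3 - 64*y^2 + 155*y + 18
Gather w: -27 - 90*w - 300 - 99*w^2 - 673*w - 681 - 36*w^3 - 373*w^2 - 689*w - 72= -36*w^3 - 472*w^2 - 1452*w - 1080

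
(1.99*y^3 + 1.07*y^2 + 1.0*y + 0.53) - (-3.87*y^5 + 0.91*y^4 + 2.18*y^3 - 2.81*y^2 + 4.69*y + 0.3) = 3.87*y^5 - 0.91*y^4 - 0.19*y^3 + 3.88*y^2 - 3.69*y + 0.23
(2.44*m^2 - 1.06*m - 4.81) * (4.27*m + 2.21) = 10.4188*m^3 + 0.8662*m^2 - 22.8813*m - 10.6301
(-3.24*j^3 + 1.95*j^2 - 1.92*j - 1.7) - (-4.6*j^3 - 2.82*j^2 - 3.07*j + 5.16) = 1.36*j^3 + 4.77*j^2 + 1.15*j - 6.86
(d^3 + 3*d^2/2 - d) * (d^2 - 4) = d^5 + 3*d^4/2 - 5*d^3 - 6*d^2 + 4*d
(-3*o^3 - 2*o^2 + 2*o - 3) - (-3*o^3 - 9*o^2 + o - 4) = 7*o^2 + o + 1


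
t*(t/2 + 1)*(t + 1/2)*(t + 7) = t^4/2 + 19*t^3/4 + 37*t^2/4 + 7*t/2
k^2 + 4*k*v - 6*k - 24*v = (k - 6)*(k + 4*v)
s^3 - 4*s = s*(s - 2)*(s + 2)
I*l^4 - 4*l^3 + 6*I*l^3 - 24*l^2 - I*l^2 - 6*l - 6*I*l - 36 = (l + 6)*(l + 2*I)*(l + 3*I)*(I*l + 1)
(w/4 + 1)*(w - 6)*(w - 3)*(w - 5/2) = w^4/4 - 15*w^3/8 - 11*w^2/8 + 117*w/4 - 45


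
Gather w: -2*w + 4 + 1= 5 - 2*w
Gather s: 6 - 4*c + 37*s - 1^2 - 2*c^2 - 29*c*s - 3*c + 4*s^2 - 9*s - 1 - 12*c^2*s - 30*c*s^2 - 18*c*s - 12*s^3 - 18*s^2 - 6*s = -2*c^2 - 7*c - 12*s^3 + s^2*(-30*c - 14) + s*(-12*c^2 - 47*c + 22) + 4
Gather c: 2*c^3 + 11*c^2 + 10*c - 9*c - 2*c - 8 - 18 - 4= 2*c^3 + 11*c^2 - c - 30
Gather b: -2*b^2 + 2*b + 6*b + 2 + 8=-2*b^2 + 8*b + 10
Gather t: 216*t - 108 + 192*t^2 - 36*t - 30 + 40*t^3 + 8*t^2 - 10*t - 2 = 40*t^3 + 200*t^2 + 170*t - 140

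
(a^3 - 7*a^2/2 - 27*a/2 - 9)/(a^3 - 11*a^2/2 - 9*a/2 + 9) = (a + 1)/(a - 1)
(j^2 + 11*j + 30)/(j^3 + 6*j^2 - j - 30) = (j + 6)/(j^2 + j - 6)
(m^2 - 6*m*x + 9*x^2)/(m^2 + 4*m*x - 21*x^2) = (m - 3*x)/(m + 7*x)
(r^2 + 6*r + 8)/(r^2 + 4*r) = (r + 2)/r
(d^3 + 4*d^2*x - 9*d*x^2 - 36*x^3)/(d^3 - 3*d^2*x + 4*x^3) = (d^3 + 4*d^2*x - 9*d*x^2 - 36*x^3)/(d^3 - 3*d^2*x + 4*x^3)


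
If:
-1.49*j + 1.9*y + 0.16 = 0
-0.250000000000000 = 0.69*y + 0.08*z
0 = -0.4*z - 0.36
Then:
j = -0.22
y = -0.26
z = -0.90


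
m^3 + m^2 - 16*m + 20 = (m - 2)^2*(m + 5)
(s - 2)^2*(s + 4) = s^3 - 12*s + 16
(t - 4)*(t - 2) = t^2 - 6*t + 8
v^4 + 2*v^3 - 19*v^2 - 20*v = v*(v - 4)*(v + 1)*(v + 5)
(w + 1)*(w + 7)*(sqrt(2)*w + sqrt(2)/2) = sqrt(2)*w^3 + 17*sqrt(2)*w^2/2 + 11*sqrt(2)*w + 7*sqrt(2)/2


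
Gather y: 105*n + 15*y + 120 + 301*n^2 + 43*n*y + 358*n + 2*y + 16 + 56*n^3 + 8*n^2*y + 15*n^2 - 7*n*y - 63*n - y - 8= 56*n^3 + 316*n^2 + 400*n + y*(8*n^2 + 36*n + 16) + 128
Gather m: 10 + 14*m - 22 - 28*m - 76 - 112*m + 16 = -126*m - 72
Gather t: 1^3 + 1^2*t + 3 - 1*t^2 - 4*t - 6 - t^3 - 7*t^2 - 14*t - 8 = -t^3 - 8*t^2 - 17*t - 10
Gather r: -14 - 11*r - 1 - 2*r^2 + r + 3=-2*r^2 - 10*r - 12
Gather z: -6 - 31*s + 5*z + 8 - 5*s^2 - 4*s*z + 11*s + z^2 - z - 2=-5*s^2 - 20*s + z^2 + z*(4 - 4*s)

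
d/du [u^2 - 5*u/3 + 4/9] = 2*u - 5/3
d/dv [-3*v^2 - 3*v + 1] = -6*v - 3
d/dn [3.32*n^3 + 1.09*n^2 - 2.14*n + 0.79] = 9.96*n^2 + 2.18*n - 2.14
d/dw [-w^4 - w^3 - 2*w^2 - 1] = w*(-4*w^2 - 3*w - 4)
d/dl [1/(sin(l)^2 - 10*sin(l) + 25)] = -2*cos(l)/(sin(l) - 5)^3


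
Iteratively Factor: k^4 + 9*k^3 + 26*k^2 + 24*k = (k + 3)*(k^3 + 6*k^2 + 8*k) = k*(k + 3)*(k^2 + 6*k + 8) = k*(k + 2)*(k + 3)*(k + 4)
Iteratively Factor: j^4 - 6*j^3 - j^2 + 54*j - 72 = (j - 4)*(j^3 - 2*j^2 - 9*j + 18) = (j - 4)*(j + 3)*(j^2 - 5*j + 6) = (j - 4)*(j - 2)*(j + 3)*(j - 3)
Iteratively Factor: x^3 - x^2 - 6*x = (x + 2)*(x^2 - 3*x) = (x - 3)*(x + 2)*(x)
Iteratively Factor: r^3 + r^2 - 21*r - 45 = (r + 3)*(r^2 - 2*r - 15) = (r + 3)^2*(r - 5)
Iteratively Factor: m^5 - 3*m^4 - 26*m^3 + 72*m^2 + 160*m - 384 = (m + 4)*(m^4 - 7*m^3 + 2*m^2 + 64*m - 96) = (m + 3)*(m + 4)*(m^3 - 10*m^2 + 32*m - 32) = (m - 2)*(m + 3)*(m + 4)*(m^2 - 8*m + 16) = (m - 4)*(m - 2)*(m + 3)*(m + 4)*(m - 4)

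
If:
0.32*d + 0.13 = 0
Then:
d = -0.41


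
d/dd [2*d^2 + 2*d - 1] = 4*d + 2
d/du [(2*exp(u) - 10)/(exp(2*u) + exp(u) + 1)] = 2*(-(exp(u) - 5)*(2*exp(u) + 1) + exp(2*u) + exp(u) + 1)*exp(u)/(exp(2*u) + exp(u) + 1)^2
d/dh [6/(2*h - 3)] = -12/(2*h - 3)^2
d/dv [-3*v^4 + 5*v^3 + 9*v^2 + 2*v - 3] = -12*v^3 + 15*v^2 + 18*v + 2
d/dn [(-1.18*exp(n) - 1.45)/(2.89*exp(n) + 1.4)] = 2.5385*exp(n)/(2.89*exp(n) + 1.4)^2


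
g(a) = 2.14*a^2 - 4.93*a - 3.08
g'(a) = 4.28*a - 4.93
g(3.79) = 8.97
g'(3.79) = 11.29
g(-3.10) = 32.77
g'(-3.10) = -18.20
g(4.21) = 14.09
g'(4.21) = 13.09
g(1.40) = -5.79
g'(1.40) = 1.06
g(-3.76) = 45.71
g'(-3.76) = -21.02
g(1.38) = -5.81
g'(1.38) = 0.98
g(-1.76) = 12.23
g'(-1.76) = -12.46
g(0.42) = -4.77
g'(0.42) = -3.13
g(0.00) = -3.08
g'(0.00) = -4.93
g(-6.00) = 103.54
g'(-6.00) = -30.61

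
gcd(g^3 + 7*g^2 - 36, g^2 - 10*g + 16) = g - 2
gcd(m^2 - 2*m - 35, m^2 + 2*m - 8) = 1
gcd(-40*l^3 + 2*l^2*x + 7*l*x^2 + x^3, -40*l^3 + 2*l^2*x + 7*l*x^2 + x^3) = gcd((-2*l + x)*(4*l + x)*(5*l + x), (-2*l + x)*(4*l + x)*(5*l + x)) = -40*l^3 + 2*l^2*x + 7*l*x^2 + x^3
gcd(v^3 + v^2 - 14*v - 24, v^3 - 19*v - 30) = v^2 + 5*v + 6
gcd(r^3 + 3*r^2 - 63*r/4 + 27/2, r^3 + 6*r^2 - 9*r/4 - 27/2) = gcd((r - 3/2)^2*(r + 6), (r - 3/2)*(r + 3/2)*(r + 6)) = r^2 + 9*r/2 - 9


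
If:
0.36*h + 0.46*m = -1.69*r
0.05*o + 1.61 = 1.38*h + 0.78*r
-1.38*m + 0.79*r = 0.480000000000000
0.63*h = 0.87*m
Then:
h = -0.36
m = -0.26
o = -39.89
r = 0.15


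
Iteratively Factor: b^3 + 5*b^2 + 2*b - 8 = (b + 4)*(b^2 + b - 2) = (b + 2)*(b + 4)*(b - 1)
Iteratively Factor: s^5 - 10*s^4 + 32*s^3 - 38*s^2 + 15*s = (s - 3)*(s^4 - 7*s^3 + 11*s^2 - 5*s) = (s - 5)*(s - 3)*(s^3 - 2*s^2 + s) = (s - 5)*(s - 3)*(s - 1)*(s^2 - s) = (s - 5)*(s - 3)*(s - 1)^2*(s)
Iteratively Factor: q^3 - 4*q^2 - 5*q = (q + 1)*(q^2 - 5*q) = (q - 5)*(q + 1)*(q)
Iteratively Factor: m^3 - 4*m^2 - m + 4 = (m - 1)*(m^2 - 3*m - 4) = (m - 1)*(m + 1)*(m - 4)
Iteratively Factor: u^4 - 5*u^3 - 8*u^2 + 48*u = (u - 4)*(u^3 - u^2 - 12*u) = (u - 4)^2*(u^2 + 3*u) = (u - 4)^2*(u + 3)*(u)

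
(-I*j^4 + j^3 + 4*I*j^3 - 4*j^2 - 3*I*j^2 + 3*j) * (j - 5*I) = -I*j^5 - 4*j^4 + 4*I*j^4 + 16*j^3 - 8*I*j^3 - 12*j^2 + 20*I*j^2 - 15*I*j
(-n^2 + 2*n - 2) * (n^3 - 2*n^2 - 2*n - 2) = -n^5 + 4*n^4 - 4*n^3 + 2*n^2 + 4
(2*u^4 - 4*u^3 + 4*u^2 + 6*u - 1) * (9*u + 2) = 18*u^5 - 32*u^4 + 28*u^3 + 62*u^2 + 3*u - 2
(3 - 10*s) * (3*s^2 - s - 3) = -30*s^3 + 19*s^2 + 27*s - 9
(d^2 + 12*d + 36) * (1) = d^2 + 12*d + 36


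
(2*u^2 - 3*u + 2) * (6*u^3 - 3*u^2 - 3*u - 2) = 12*u^5 - 24*u^4 + 15*u^3 - u^2 - 4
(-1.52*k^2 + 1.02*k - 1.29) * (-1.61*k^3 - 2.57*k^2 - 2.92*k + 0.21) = 2.4472*k^5 + 2.2642*k^4 + 3.8939*k^3 + 0.0176999999999995*k^2 + 3.981*k - 0.2709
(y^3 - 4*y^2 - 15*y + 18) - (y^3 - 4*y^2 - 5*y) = 18 - 10*y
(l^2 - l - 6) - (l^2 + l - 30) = 24 - 2*l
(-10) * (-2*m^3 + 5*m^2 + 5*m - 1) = 20*m^3 - 50*m^2 - 50*m + 10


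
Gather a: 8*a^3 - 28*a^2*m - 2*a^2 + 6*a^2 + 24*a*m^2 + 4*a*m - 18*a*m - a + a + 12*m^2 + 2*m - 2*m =8*a^3 + a^2*(4 - 28*m) + a*(24*m^2 - 14*m) + 12*m^2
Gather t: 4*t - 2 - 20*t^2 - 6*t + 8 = -20*t^2 - 2*t + 6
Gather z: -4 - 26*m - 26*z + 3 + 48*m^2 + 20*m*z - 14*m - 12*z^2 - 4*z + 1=48*m^2 - 40*m - 12*z^2 + z*(20*m - 30)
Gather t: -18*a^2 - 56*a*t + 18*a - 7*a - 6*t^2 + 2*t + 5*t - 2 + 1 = -18*a^2 + 11*a - 6*t^2 + t*(7 - 56*a) - 1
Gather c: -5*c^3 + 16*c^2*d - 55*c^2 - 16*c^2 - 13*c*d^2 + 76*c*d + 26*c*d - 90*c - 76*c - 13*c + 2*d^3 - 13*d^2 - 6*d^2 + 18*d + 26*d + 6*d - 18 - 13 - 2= -5*c^3 + c^2*(16*d - 71) + c*(-13*d^2 + 102*d - 179) + 2*d^3 - 19*d^2 + 50*d - 33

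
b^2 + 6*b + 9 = (b + 3)^2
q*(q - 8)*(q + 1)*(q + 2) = q^4 - 5*q^3 - 22*q^2 - 16*q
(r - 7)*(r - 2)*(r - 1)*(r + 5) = r^4 - 5*r^3 - 27*r^2 + 101*r - 70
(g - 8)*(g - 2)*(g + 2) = g^3 - 8*g^2 - 4*g + 32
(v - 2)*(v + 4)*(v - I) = v^3 + 2*v^2 - I*v^2 - 8*v - 2*I*v + 8*I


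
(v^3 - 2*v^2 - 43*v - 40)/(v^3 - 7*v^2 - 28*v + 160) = (v + 1)/(v - 4)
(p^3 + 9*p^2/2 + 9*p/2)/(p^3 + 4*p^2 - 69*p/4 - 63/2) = 2*p*(p + 3)/(2*p^2 + 5*p - 42)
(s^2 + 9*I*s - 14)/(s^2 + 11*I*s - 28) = (s + 2*I)/(s + 4*I)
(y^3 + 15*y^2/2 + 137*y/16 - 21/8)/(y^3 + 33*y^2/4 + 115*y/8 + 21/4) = (4*y - 1)/(2*(2*y + 1))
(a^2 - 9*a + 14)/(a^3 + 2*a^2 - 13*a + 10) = (a - 7)/(a^2 + 4*a - 5)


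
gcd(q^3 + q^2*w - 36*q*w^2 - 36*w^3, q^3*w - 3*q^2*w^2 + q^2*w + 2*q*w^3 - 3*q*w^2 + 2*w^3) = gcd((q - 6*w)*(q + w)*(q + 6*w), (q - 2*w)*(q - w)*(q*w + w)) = 1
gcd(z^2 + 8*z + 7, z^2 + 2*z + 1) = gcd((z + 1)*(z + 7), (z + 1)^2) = z + 1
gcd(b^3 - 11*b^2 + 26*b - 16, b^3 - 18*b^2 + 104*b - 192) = b - 8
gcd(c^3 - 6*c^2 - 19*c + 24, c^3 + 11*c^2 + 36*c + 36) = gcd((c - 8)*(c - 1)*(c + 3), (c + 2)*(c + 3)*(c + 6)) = c + 3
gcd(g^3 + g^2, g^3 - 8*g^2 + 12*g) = g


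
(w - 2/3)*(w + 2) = w^2 + 4*w/3 - 4/3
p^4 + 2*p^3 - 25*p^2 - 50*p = p*(p - 5)*(p + 2)*(p + 5)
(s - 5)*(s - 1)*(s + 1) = s^3 - 5*s^2 - s + 5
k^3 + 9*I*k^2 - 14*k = k*(k + 2*I)*(k + 7*I)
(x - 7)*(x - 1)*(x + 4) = x^3 - 4*x^2 - 25*x + 28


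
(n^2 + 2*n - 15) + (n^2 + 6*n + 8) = 2*n^2 + 8*n - 7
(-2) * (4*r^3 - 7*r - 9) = -8*r^3 + 14*r + 18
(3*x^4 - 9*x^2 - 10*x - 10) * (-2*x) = -6*x^5 + 18*x^3 + 20*x^2 + 20*x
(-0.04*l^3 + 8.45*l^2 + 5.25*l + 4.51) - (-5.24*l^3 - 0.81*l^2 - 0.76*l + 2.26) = 5.2*l^3 + 9.26*l^2 + 6.01*l + 2.25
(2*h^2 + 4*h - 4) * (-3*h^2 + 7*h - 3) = -6*h^4 + 2*h^3 + 34*h^2 - 40*h + 12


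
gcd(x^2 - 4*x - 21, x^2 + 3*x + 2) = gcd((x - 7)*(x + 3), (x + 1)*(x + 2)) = 1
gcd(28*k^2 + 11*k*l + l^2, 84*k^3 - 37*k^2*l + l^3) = 7*k + l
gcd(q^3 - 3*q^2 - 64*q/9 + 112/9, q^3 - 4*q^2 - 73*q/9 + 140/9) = q^2 + q - 28/9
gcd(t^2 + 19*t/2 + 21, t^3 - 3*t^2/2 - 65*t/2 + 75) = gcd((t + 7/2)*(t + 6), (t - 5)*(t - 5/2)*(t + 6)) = t + 6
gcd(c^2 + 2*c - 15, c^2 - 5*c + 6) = c - 3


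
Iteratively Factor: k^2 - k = (k - 1)*(k)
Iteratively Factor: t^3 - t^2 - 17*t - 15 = (t + 1)*(t^2 - 2*t - 15) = (t + 1)*(t + 3)*(t - 5)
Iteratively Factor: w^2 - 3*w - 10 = (w + 2)*(w - 5)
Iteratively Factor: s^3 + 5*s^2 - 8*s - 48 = (s + 4)*(s^2 + s - 12) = (s - 3)*(s + 4)*(s + 4)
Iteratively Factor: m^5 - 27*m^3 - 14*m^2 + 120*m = (m)*(m^4 - 27*m^2 - 14*m + 120) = m*(m + 4)*(m^3 - 4*m^2 - 11*m + 30) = m*(m - 5)*(m + 4)*(m^2 + m - 6) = m*(m - 5)*(m + 3)*(m + 4)*(m - 2)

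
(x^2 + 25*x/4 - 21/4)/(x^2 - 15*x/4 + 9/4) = (x + 7)/(x - 3)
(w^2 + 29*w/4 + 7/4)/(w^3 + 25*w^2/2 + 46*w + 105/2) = (4*w + 1)/(2*(2*w^2 + 11*w + 15))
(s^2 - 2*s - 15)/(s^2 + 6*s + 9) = (s - 5)/(s + 3)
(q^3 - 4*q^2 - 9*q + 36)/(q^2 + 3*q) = q - 7 + 12/q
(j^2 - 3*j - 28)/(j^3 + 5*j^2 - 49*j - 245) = (j + 4)/(j^2 + 12*j + 35)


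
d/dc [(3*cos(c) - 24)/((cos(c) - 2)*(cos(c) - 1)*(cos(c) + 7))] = 6*(cos(c)^3 - 10*cos(c)^2 - 32*cos(c) + 69)*sin(c)/((cos(c) - 2)^2*(cos(c) - 1)^2*(cos(c) + 7)^2)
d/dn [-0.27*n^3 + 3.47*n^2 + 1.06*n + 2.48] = -0.81*n^2 + 6.94*n + 1.06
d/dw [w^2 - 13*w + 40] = 2*w - 13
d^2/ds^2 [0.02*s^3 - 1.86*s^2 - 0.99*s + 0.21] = 0.12*s - 3.72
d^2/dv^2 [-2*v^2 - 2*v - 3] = -4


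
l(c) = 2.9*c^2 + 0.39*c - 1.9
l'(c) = 5.8*c + 0.39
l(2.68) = 19.97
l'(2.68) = 15.93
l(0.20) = -1.71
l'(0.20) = 1.55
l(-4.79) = 62.77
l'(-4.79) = -27.39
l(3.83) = 42.13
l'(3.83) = 22.60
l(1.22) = 2.89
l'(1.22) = 7.47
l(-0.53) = -1.29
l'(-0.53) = -2.68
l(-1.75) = 6.30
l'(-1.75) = -9.76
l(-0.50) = -1.37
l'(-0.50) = -2.51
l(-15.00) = 644.75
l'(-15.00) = -86.61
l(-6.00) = 100.16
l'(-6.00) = -34.41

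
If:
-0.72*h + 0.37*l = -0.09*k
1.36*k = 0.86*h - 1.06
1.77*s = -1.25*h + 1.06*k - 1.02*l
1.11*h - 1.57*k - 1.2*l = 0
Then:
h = 0.49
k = -0.47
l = 1.07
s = -1.24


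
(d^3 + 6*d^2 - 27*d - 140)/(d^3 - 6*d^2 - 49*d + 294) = (d^2 - d - 20)/(d^2 - 13*d + 42)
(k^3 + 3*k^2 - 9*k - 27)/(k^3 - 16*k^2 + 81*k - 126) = (k^2 + 6*k + 9)/(k^2 - 13*k + 42)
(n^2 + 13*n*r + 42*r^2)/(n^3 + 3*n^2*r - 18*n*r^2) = (-n - 7*r)/(n*(-n + 3*r))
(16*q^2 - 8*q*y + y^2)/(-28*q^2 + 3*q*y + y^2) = (-4*q + y)/(7*q + y)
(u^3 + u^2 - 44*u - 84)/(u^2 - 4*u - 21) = (u^2 + 8*u + 12)/(u + 3)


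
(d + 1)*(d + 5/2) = d^2 + 7*d/2 + 5/2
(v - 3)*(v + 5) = v^2 + 2*v - 15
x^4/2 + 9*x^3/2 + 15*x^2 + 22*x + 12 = (x/2 + 1)*(x + 2)^2*(x + 3)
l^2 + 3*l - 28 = (l - 4)*(l + 7)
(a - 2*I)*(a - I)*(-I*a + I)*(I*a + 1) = a^4 - a^3 - 4*I*a^3 - 5*a^2 + 4*I*a^2 + 5*a + 2*I*a - 2*I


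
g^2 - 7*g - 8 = (g - 8)*(g + 1)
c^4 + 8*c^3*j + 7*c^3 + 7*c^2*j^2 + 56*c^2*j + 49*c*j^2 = c*(c + 7)*(c + j)*(c + 7*j)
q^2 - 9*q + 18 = (q - 6)*(q - 3)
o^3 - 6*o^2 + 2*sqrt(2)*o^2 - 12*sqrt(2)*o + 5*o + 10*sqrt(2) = (o - 5)*(o - 1)*(o + 2*sqrt(2))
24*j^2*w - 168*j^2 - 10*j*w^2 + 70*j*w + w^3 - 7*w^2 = (-6*j + w)*(-4*j + w)*(w - 7)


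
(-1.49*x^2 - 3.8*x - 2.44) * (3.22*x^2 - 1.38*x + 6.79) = -4.7978*x^4 - 10.1798*x^3 - 12.7299*x^2 - 22.4348*x - 16.5676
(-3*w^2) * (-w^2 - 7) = 3*w^4 + 21*w^2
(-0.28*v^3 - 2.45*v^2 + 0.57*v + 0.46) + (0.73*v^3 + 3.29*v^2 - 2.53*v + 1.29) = 0.45*v^3 + 0.84*v^2 - 1.96*v + 1.75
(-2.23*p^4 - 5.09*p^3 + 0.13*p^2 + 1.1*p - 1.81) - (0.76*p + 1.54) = -2.23*p^4 - 5.09*p^3 + 0.13*p^2 + 0.34*p - 3.35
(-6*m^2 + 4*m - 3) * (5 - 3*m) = 18*m^3 - 42*m^2 + 29*m - 15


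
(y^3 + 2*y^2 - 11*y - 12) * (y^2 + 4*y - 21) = y^5 + 6*y^4 - 24*y^3 - 98*y^2 + 183*y + 252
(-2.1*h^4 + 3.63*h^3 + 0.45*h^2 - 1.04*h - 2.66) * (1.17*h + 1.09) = -2.457*h^5 + 1.9581*h^4 + 4.4832*h^3 - 0.7263*h^2 - 4.2458*h - 2.8994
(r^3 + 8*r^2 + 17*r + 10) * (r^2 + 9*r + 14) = r^5 + 17*r^4 + 103*r^3 + 275*r^2 + 328*r + 140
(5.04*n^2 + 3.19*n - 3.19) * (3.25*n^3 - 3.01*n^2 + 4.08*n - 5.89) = 16.38*n^5 - 4.8029*n^4 + 0.593800000000003*n^3 - 7.0685*n^2 - 31.8043*n + 18.7891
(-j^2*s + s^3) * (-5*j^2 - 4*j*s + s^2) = 5*j^4*s + 4*j^3*s^2 - 6*j^2*s^3 - 4*j*s^4 + s^5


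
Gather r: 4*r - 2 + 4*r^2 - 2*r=4*r^2 + 2*r - 2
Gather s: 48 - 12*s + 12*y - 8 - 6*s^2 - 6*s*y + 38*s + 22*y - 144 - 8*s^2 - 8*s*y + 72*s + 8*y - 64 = -14*s^2 + s*(98 - 14*y) + 42*y - 168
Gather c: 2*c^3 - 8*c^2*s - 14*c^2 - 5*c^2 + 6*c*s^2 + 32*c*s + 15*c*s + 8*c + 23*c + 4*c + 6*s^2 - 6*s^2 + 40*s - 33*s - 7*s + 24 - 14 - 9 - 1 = 2*c^3 + c^2*(-8*s - 19) + c*(6*s^2 + 47*s + 35)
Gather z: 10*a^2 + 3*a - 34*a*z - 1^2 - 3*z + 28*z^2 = 10*a^2 + 3*a + 28*z^2 + z*(-34*a - 3) - 1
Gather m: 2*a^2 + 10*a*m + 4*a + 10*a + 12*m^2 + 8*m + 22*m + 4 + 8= 2*a^2 + 14*a + 12*m^2 + m*(10*a + 30) + 12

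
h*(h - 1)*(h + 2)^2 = h^4 + 3*h^3 - 4*h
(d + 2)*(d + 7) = d^2 + 9*d + 14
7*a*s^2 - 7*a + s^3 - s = (7*a + s)*(s - 1)*(s + 1)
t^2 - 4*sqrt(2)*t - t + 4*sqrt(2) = (t - 1)*(t - 4*sqrt(2))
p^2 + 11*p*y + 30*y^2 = (p + 5*y)*(p + 6*y)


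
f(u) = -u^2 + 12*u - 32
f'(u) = 12 - 2*u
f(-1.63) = -54.22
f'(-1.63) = 15.26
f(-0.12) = -33.45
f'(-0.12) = 12.24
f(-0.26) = -35.19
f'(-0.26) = 12.52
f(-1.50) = -52.25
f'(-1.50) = 15.00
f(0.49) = -26.36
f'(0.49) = 11.02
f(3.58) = -1.86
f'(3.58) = 4.84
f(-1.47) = -51.80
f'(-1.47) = 14.94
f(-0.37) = -36.58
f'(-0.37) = 12.74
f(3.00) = -5.00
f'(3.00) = 6.00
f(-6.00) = -140.00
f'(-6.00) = 24.00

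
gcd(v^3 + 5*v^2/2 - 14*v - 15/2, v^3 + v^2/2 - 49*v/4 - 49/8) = v + 1/2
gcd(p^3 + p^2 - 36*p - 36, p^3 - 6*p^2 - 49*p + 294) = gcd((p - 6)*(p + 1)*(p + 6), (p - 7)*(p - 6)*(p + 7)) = p - 6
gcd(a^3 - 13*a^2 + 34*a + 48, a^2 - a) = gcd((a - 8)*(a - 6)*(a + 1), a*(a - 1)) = 1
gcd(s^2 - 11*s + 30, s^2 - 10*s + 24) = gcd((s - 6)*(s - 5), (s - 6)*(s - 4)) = s - 6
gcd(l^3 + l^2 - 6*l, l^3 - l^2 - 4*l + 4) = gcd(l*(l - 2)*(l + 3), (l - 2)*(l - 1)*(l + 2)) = l - 2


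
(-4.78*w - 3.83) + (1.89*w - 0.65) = -2.89*w - 4.48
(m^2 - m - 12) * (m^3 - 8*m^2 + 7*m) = m^5 - 9*m^4 + 3*m^3 + 89*m^2 - 84*m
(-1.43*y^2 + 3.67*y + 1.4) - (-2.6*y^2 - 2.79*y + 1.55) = 1.17*y^2 + 6.46*y - 0.15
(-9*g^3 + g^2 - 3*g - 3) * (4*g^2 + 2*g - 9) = -36*g^5 - 14*g^4 + 71*g^3 - 27*g^2 + 21*g + 27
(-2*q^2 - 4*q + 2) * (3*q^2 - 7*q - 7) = -6*q^4 + 2*q^3 + 48*q^2 + 14*q - 14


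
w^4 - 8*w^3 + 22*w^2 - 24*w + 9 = (w - 3)^2*(w - 1)^2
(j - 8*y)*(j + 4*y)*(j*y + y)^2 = j^4*y^2 - 4*j^3*y^3 + 2*j^3*y^2 - 32*j^2*y^4 - 8*j^2*y^3 + j^2*y^2 - 64*j*y^4 - 4*j*y^3 - 32*y^4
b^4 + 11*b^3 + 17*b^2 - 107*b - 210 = (b - 3)*(b + 2)*(b + 5)*(b + 7)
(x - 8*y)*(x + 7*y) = x^2 - x*y - 56*y^2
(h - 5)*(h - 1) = h^2 - 6*h + 5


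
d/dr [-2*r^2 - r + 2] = -4*r - 1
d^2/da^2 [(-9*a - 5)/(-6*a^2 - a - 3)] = 2*((9*a + 5)*(12*a + 1)^2 - 3*(54*a + 13)*(6*a^2 + a + 3))/(6*a^2 + a + 3)^3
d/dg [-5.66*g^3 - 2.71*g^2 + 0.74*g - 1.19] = -16.98*g^2 - 5.42*g + 0.74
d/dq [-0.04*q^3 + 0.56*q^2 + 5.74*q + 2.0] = -0.12*q^2 + 1.12*q + 5.74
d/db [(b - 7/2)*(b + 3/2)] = 2*b - 2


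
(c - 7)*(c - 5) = c^2 - 12*c + 35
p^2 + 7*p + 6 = (p + 1)*(p + 6)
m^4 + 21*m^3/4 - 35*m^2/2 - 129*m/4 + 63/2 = (m - 3)*(m - 3/4)*(m + 2)*(m + 7)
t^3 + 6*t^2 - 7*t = t*(t - 1)*(t + 7)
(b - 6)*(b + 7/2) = b^2 - 5*b/2 - 21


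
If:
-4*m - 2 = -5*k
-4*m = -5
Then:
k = 7/5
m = 5/4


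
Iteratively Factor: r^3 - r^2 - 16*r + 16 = (r + 4)*(r^2 - 5*r + 4) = (r - 4)*(r + 4)*(r - 1)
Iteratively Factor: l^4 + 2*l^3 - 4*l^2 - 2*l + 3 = (l - 1)*(l^3 + 3*l^2 - l - 3) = (l - 1)^2*(l^2 + 4*l + 3) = (l - 1)^2*(l + 3)*(l + 1)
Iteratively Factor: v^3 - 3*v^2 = (v)*(v^2 - 3*v) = v^2*(v - 3)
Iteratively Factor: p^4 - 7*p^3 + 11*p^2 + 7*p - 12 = (p - 3)*(p^3 - 4*p^2 - p + 4) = (p - 3)*(p + 1)*(p^2 - 5*p + 4) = (p - 3)*(p - 1)*(p + 1)*(p - 4)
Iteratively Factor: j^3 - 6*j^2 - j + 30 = (j + 2)*(j^2 - 8*j + 15) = (j - 5)*(j + 2)*(j - 3)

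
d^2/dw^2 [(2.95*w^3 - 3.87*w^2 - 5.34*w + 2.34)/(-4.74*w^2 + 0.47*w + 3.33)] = (162.76705*w^3 + 23.3617499999999*w^2 + 340.73055*w - 5.79104999999999)/(106.496424*w^6 - 31.679316*w^5 - 221.310126*w^4 + 44.407621*w^3 + 155.477367*w^2 - 15.635349*w - 36.926037)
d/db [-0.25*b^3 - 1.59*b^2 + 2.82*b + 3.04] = -0.75*b^2 - 3.18*b + 2.82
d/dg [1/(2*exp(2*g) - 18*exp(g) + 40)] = (9/2 - exp(g))*exp(g)/(exp(2*g) - 9*exp(g) + 20)^2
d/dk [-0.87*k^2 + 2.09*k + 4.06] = 2.09 - 1.74*k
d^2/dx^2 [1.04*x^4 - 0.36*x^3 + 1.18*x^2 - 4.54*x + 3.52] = 12.48*x^2 - 2.16*x + 2.36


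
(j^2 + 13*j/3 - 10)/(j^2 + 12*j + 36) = (j - 5/3)/(j + 6)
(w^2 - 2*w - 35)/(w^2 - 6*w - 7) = (w + 5)/(w + 1)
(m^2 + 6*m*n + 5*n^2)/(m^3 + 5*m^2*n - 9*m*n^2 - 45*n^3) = (m + n)/(m^2 - 9*n^2)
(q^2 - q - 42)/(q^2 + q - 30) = (q - 7)/(q - 5)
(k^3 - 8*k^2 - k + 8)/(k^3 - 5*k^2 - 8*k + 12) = (k^2 - 7*k - 8)/(k^2 - 4*k - 12)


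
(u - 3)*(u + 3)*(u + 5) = u^3 + 5*u^2 - 9*u - 45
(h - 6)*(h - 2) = h^2 - 8*h + 12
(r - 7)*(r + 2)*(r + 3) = r^3 - 2*r^2 - 29*r - 42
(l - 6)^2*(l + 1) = l^3 - 11*l^2 + 24*l + 36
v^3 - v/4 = v*(v - 1/2)*(v + 1/2)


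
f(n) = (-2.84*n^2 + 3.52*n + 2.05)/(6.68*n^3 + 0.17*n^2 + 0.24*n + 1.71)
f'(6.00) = 0.01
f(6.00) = -0.05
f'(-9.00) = 0.01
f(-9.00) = 0.05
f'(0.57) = -2.12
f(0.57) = 1.00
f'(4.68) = 0.01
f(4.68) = -0.06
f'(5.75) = 0.01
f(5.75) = -0.06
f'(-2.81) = 0.09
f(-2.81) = 0.21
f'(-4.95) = 0.02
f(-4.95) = 0.11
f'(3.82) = 0.01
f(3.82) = -0.07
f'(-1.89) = 0.23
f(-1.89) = 0.34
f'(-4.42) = 0.03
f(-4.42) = 0.12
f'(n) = (3.52 - 5.68*n)/(6.68*n^3 + 0.17*n^2 + 0.24*n + 1.71) + (-20.04*n^2 - 0.34*n - 0.24)*(-2.84*n^2 + 3.52*n + 2.05)/(6.68*n^3 + 0.17*n^2 + 0.24*n + 1.71)^2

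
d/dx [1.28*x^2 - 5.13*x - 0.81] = 2.56*x - 5.13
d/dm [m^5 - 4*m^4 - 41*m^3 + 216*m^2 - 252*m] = 5*m^4 - 16*m^3 - 123*m^2 + 432*m - 252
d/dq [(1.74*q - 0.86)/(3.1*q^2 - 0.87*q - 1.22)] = (-5.394*q^2 + 5.332*q - 2.871)/(9.61*q^4 - 5.394*q^3 - 6.8071*q^2 + 2.1228*q + 1.4884)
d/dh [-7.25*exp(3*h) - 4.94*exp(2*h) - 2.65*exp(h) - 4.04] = (-21.75*exp(2*h) - 9.88*exp(h) - 2.65)*exp(h)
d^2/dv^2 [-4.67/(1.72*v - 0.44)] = -27.631456/(1.72*v - 0.44)^3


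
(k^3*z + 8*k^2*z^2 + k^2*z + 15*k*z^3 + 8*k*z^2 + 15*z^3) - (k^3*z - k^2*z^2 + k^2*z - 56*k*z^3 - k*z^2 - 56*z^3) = 9*k^2*z^2 + 71*k*z^3 + 9*k*z^2 + 71*z^3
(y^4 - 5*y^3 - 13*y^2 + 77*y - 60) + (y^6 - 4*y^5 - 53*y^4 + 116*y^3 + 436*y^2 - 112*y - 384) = y^6 - 4*y^5 - 52*y^4 + 111*y^3 + 423*y^2 - 35*y - 444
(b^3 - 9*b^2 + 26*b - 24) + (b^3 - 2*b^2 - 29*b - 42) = 2*b^3 - 11*b^2 - 3*b - 66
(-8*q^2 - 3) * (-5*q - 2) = 40*q^3 + 16*q^2 + 15*q + 6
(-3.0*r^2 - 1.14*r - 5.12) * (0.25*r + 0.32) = -0.75*r^3 - 1.245*r^2 - 1.6448*r - 1.6384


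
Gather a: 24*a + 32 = 24*a + 32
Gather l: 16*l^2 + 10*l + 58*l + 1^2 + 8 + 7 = 16*l^2 + 68*l + 16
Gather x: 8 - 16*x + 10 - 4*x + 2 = 20 - 20*x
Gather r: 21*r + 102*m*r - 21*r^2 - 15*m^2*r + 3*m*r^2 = r^2*(3*m - 21) + r*(-15*m^2 + 102*m + 21)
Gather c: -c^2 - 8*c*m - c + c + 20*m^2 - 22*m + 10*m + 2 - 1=-c^2 - 8*c*m + 20*m^2 - 12*m + 1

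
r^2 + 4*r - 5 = (r - 1)*(r + 5)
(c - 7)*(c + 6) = c^2 - c - 42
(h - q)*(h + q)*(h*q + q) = h^3*q + h^2*q - h*q^3 - q^3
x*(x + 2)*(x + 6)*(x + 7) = x^4 + 15*x^3 + 68*x^2 + 84*x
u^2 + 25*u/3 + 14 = (u + 7/3)*(u + 6)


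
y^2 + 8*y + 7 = (y + 1)*(y + 7)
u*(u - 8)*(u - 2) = u^3 - 10*u^2 + 16*u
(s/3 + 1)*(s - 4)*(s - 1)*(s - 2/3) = s^4/3 - 8*s^3/9 - 29*s^2/9 + 58*s/9 - 8/3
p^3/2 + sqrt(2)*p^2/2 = p^2*(p/2 + sqrt(2)/2)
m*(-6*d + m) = -6*d*m + m^2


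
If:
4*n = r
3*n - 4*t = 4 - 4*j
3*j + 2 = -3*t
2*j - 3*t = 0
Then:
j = -2/5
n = 68/45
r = 272/45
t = -4/15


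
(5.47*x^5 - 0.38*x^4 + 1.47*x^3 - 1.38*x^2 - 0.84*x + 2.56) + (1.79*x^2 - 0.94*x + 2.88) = 5.47*x^5 - 0.38*x^4 + 1.47*x^3 + 0.41*x^2 - 1.78*x + 5.44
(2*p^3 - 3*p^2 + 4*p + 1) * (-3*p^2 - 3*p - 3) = -6*p^5 + 3*p^4 - 9*p^3 - 6*p^2 - 15*p - 3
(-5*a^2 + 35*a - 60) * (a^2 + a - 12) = -5*a^4 + 30*a^3 + 35*a^2 - 480*a + 720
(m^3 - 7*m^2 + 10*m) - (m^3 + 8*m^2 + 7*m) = -15*m^2 + 3*m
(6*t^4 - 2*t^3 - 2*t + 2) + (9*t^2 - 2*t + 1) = 6*t^4 - 2*t^3 + 9*t^2 - 4*t + 3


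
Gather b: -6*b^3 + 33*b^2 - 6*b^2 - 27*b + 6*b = -6*b^3 + 27*b^2 - 21*b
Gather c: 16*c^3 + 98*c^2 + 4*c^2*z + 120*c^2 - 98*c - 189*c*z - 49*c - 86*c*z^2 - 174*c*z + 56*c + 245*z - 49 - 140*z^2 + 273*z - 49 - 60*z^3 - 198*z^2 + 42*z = 16*c^3 + c^2*(4*z + 218) + c*(-86*z^2 - 363*z - 91) - 60*z^3 - 338*z^2 + 560*z - 98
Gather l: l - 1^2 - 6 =l - 7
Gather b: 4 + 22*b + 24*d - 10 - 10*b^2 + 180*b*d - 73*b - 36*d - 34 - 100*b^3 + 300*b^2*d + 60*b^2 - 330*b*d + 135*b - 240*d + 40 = -100*b^3 + b^2*(300*d + 50) + b*(84 - 150*d) - 252*d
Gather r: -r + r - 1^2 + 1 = 0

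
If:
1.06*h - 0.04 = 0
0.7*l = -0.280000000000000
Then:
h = 0.04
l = -0.40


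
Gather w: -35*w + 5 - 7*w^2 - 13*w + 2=-7*w^2 - 48*w + 7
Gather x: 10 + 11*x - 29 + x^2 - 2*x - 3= x^2 + 9*x - 22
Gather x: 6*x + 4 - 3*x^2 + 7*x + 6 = -3*x^2 + 13*x + 10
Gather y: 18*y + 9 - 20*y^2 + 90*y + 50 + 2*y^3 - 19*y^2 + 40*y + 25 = 2*y^3 - 39*y^2 + 148*y + 84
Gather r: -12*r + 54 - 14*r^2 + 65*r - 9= -14*r^2 + 53*r + 45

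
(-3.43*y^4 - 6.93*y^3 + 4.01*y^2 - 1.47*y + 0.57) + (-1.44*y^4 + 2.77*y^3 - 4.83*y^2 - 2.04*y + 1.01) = -4.87*y^4 - 4.16*y^3 - 0.82*y^2 - 3.51*y + 1.58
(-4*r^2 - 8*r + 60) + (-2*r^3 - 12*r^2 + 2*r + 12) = -2*r^3 - 16*r^2 - 6*r + 72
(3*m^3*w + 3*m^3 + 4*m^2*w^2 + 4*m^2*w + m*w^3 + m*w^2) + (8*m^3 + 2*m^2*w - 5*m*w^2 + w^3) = 3*m^3*w + 11*m^3 + 4*m^2*w^2 + 6*m^2*w + m*w^3 - 4*m*w^2 + w^3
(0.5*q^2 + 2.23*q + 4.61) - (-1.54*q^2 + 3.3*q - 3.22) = 2.04*q^2 - 1.07*q + 7.83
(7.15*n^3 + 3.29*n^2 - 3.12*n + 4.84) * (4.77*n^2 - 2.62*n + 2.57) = 34.1055*n^5 - 3.0397*n^4 - 5.1267*n^3 + 39.7165*n^2 - 20.6992*n + 12.4388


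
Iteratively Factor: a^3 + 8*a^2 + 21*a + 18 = (a + 2)*(a^2 + 6*a + 9) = (a + 2)*(a + 3)*(a + 3)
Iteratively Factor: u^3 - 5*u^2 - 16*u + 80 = (u - 5)*(u^2 - 16) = (u - 5)*(u + 4)*(u - 4)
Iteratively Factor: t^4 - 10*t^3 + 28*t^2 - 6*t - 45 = (t - 5)*(t^3 - 5*t^2 + 3*t + 9) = (t - 5)*(t - 3)*(t^2 - 2*t - 3) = (t - 5)*(t - 3)^2*(t + 1)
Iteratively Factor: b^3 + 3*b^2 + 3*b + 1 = (b + 1)*(b^2 + 2*b + 1) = (b + 1)^2*(b + 1)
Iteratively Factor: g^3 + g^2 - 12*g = (g)*(g^2 + g - 12) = g*(g + 4)*(g - 3)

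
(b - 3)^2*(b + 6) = b^3 - 27*b + 54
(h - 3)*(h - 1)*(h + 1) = h^3 - 3*h^2 - h + 3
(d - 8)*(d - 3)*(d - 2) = d^3 - 13*d^2 + 46*d - 48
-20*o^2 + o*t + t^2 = (-4*o + t)*(5*o + t)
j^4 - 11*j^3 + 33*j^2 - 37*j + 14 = (j - 7)*(j - 2)*(j - 1)^2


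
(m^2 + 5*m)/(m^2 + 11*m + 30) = m/(m + 6)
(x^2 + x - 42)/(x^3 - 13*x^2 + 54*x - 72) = (x + 7)/(x^2 - 7*x + 12)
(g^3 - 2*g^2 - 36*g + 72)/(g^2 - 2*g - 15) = (-g^3 + 2*g^2 + 36*g - 72)/(-g^2 + 2*g + 15)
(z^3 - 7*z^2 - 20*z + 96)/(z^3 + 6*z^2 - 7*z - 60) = (z - 8)/(z + 5)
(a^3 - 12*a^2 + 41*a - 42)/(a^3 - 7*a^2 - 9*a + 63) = (a - 2)/(a + 3)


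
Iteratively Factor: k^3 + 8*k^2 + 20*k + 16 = (k + 4)*(k^2 + 4*k + 4) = (k + 2)*(k + 4)*(k + 2)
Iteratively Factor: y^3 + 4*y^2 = (y)*(y^2 + 4*y) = y*(y + 4)*(y)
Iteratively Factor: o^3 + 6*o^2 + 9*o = (o + 3)*(o^2 + 3*o) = o*(o + 3)*(o + 3)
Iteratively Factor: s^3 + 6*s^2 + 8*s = (s)*(s^2 + 6*s + 8) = s*(s + 4)*(s + 2)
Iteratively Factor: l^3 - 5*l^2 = (l)*(l^2 - 5*l) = l^2*(l - 5)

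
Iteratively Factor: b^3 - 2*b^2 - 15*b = (b)*(b^2 - 2*b - 15) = b*(b + 3)*(b - 5)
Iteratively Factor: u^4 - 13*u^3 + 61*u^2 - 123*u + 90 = (u - 2)*(u^3 - 11*u^2 + 39*u - 45) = (u - 5)*(u - 2)*(u^2 - 6*u + 9) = (u - 5)*(u - 3)*(u - 2)*(u - 3)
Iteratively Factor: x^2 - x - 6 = (x + 2)*(x - 3)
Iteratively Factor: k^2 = (k)*(k)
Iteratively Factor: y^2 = (y)*(y)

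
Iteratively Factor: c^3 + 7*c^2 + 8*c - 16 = (c - 1)*(c^2 + 8*c + 16) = (c - 1)*(c + 4)*(c + 4)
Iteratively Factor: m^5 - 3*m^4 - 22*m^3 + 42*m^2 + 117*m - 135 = (m - 5)*(m^4 + 2*m^3 - 12*m^2 - 18*m + 27) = (m - 5)*(m - 3)*(m^3 + 5*m^2 + 3*m - 9) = (m - 5)*(m - 3)*(m + 3)*(m^2 + 2*m - 3) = (m - 5)*(m - 3)*(m + 3)^2*(m - 1)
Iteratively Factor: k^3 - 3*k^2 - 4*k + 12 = (k - 3)*(k^2 - 4) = (k - 3)*(k - 2)*(k + 2)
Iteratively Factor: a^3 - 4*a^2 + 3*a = (a)*(a^2 - 4*a + 3) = a*(a - 3)*(a - 1)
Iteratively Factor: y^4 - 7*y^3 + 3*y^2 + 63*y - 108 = (y - 4)*(y^3 - 3*y^2 - 9*y + 27) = (y - 4)*(y - 3)*(y^2 - 9) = (y - 4)*(y - 3)^2*(y + 3)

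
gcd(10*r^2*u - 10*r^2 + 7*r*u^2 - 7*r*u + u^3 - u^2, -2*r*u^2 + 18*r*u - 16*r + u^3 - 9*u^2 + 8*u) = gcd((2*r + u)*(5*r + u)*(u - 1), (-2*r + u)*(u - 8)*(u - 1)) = u - 1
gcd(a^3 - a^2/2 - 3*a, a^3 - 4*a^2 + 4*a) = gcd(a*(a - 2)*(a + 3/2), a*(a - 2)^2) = a^2 - 2*a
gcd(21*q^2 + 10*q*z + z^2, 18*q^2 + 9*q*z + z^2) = 3*q + z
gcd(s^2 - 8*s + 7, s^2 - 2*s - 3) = 1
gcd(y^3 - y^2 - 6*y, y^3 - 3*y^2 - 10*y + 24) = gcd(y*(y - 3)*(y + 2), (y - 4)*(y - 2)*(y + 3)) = 1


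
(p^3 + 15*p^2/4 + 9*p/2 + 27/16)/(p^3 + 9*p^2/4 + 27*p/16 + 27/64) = 4*(4*p^2 + 12*p + 9)/(16*p^2 + 24*p + 9)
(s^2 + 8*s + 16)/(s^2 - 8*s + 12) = (s^2 + 8*s + 16)/(s^2 - 8*s + 12)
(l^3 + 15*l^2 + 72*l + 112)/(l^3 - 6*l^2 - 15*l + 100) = (l^2 + 11*l + 28)/(l^2 - 10*l + 25)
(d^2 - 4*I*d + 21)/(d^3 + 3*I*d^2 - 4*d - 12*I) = (d - 7*I)/(d^2 - 4)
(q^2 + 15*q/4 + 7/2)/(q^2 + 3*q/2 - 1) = (4*q + 7)/(2*(2*q - 1))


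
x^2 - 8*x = x*(x - 8)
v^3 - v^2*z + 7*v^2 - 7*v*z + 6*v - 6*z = (v + 1)*(v + 6)*(v - z)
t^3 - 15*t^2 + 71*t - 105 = (t - 7)*(t - 5)*(t - 3)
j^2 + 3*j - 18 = (j - 3)*(j + 6)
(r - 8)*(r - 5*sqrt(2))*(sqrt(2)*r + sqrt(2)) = sqrt(2)*r^3 - 10*r^2 - 7*sqrt(2)*r^2 - 8*sqrt(2)*r + 70*r + 80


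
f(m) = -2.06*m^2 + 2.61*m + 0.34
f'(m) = 2.61 - 4.12*m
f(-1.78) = -10.83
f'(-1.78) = 9.94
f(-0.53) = -1.62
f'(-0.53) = 4.79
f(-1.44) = -7.69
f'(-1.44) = 8.54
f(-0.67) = -2.33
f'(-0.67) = 5.37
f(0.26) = 0.88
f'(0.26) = 1.54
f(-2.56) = -19.84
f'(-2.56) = 13.16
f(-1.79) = -10.93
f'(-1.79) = 9.98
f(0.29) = 0.92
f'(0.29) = 1.42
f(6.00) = -58.16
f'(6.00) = -22.11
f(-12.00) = -327.62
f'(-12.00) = 52.05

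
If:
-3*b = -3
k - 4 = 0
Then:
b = 1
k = 4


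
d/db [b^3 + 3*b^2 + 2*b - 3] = 3*b^2 + 6*b + 2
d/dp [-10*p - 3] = -10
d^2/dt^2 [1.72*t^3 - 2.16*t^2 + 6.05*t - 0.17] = 10.32*t - 4.32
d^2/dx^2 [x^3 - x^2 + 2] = 6*x - 2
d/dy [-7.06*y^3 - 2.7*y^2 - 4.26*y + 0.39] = -21.18*y^2 - 5.4*y - 4.26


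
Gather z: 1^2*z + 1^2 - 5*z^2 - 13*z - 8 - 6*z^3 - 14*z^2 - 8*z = -6*z^3 - 19*z^2 - 20*z - 7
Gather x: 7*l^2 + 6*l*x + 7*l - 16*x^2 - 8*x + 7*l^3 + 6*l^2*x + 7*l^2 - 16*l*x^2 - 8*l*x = 7*l^3 + 14*l^2 + 7*l + x^2*(-16*l - 16) + x*(6*l^2 - 2*l - 8)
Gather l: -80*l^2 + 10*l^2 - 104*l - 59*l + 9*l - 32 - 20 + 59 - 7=-70*l^2 - 154*l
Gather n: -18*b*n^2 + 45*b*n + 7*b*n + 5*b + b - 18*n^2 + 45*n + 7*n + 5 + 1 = 6*b + n^2*(-18*b - 18) + n*(52*b + 52) + 6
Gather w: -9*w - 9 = -9*w - 9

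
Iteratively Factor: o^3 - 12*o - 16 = (o + 2)*(o^2 - 2*o - 8) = (o + 2)^2*(o - 4)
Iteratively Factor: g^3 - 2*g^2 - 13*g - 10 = (g + 2)*(g^2 - 4*g - 5) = (g + 1)*(g + 2)*(g - 5)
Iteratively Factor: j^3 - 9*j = (j)*(j^2 - 9) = j*(j - 3)*(j + 3)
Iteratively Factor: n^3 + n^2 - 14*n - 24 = (n + 3)*(n^2 - 2*n - 8) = (n + 2)*(n + 3)*(n - 4)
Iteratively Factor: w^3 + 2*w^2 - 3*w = (w - 1)*(w^2 + 3*w) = w*(w - 1)*(w + 3)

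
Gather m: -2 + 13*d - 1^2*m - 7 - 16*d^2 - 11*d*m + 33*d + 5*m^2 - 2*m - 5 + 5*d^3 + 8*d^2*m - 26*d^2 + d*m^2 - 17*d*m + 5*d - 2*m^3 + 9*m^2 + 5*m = 5*d^3 - 42*d^2 + 51*d - 2*m^3 + m^2*(d + 14) + m*(8*d^2 - 28*d + 2) - 14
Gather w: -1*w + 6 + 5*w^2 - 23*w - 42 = 5*w^2 - 24*w - 36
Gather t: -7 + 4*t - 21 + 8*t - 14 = 12*t - 42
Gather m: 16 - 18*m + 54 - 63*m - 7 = 63 - 81*m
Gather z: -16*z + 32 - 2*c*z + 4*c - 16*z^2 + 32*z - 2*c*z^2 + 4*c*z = 4*c + z^2*(-2*c - 16) + z*(2*c + 16) + 32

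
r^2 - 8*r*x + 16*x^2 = (r - 4*x)^2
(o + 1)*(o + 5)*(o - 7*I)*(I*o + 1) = I*o^4 + 8*o^3 + 6*I*o^3 + 48*o^2 - 2*I*o^2 + 40*o - 42*I*o - 35*I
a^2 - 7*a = a*(a - 7)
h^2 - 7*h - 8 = (h - 8)*(h + 1)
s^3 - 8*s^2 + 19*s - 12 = (s - 4)*(s - 3)*(s - 1)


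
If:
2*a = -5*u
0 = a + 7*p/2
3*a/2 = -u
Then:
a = 0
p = 0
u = 0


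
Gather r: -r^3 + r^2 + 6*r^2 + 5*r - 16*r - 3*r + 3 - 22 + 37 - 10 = -r^3 + 7*r^2 - 14*r + 8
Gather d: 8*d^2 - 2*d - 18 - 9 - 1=8*d^2 - 2*d - 28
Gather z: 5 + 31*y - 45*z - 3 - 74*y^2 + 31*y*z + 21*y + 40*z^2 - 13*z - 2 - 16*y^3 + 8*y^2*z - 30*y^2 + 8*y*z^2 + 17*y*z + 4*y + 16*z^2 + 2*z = -16*y^3 - 104*y^2 + 56*y + z^2*(8*y + 56) + z*(8*y^2 + 48*y - 56)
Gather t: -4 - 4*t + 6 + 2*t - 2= -2*t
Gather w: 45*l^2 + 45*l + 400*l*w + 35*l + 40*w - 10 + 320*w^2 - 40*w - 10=45*l^2 + 400*l*w + 80*l + 320*w^2 - 20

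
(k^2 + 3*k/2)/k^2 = (k + 3/2)/k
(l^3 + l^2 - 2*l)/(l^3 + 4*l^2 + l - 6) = l/(l + 3)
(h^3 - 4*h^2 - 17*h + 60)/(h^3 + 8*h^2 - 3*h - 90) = (h^2 - h - 20)/(h^2 + 11*h + 30)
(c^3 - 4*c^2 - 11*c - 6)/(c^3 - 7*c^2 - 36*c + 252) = (c^2 + 2*c + 1)/(c^2 - c - 42)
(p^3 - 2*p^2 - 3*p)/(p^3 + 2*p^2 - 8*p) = (p^2 - 2*p - 3)/(p^2 + 2*p - 8)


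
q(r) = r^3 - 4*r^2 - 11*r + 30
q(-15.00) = -4080.00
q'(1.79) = -15.71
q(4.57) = -8.37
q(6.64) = 73.36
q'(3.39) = -3.64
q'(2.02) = -14.92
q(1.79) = 3.23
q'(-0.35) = -7.83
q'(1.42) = -16.31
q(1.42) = 9.18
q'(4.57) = 15.09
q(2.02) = -0.30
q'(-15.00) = 784.00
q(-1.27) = 35.47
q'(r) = 3*r^2 - 8*r - 11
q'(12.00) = 325.00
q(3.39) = -14.30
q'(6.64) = 68.15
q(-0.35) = 33.32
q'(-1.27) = 4.00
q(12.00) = 1050.00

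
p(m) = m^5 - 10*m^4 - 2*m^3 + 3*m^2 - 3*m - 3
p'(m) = 5*m^4 - 40*m^3 - 6*m^2 + 6*m - 3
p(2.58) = -353.88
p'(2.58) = -492.86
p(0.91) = -10.99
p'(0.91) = -29.22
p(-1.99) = -157.42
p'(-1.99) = 354.94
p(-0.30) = -1.86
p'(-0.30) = -4.22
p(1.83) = -102.33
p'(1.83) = -201.18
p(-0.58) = -1.06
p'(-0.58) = -0.13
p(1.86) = -108.50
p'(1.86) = -210.15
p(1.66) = -72.19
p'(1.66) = -154.58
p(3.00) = -606.00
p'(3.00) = -714.00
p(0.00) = -3.00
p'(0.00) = -3.00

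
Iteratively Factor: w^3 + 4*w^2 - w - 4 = (w - 1)*(w^2 + 5*w + 4) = (w - 1)*(w + 4)*(w + 1)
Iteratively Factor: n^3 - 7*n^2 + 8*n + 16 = (n - 4)*(n^2 - 3*n - 4) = (n - 4)^2*(n + 1)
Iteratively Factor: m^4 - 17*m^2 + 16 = (m - 1)*(m^3 + m^2 - 16*m - 16) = (m - 1)*(m + 4)*(m^2 - 3*m - 4) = (m - 1)*(m + 1)*(m + 4)*(m - 4)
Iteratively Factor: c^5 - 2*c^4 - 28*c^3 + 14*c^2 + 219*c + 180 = (c - 4)*(c^4 + 2*c^3 - 20*c^2 - 66*c - 45) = (c - 5)*(c - 4)*(c^3 + 7*c^2 + 15*c + 9) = (c - 5)*(c - 4)*(c + 1)*(c^2 + 6*c + 9) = (c - 5)*(c - 4)*(c + 1)*(c + 3)*(c + 3)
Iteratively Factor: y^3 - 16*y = (y - 4)*(y^2 + 4*y) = (y - 4)*(y + 4)*(y)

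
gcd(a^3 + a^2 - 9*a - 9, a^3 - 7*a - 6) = a^2 - 2*a - 3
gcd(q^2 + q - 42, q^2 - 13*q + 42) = q - 6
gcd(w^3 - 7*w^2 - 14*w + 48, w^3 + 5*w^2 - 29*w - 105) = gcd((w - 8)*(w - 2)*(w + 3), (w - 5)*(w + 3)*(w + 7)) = w + 3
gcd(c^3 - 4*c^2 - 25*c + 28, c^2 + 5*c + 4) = c + 4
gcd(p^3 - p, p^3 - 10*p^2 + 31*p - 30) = 1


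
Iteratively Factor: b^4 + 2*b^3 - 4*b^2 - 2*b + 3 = (b + 1)*(b^3 + b^2 - 5*b + 3) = (b - 1)*(b + 1)*(b^2 + 2*b - 3) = (b - 1)^2*(b + 1)*(b + 3)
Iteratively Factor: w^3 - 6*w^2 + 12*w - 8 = (w - 2)*(w^2 - 4*w + 4) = (w - 2)^2*(w - 2)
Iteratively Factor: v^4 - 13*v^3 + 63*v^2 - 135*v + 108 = (v - 3)*(v^3 - 10*v^2 + 33*v - 36) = (v - 3)^2*(v^2 - 7*v + 12) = (v - 4)*(v - 3)^2*(v - 3)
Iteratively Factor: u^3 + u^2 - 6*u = (u + 3)*(u^2 - 2*u) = (u - 2)*(u + 3)*(u)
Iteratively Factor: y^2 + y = (y + 1)*(y)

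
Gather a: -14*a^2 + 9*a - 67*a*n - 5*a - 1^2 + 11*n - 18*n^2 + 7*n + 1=-14*a^2 + a*(4 - 67*n) - 18*n^2 + 18*n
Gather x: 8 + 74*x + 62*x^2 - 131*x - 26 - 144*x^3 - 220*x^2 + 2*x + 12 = -144*x^3 - 158*x^2 - 55*x - 6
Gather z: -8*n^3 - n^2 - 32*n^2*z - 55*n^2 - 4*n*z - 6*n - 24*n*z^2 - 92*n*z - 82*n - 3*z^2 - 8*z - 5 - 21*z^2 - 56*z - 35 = -8*n^3 - 56*n^2 - 88*n + z^2*(-24*n - 24) + z*(-32*n^2 - 96*n - 64) - 40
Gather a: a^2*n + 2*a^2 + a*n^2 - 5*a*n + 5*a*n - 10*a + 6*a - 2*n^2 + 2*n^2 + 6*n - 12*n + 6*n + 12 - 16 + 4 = a^2*(n + 2) + a*(n^2 - 4)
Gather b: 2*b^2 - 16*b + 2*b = 2*b^2 - 14*b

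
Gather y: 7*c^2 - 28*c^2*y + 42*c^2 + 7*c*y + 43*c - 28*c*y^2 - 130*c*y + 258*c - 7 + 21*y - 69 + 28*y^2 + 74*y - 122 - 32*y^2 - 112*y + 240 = 49*c^2 + 301*c + y^2*(-28*c - 4) + y*(-28*c^2 - 123*c - 17) + 42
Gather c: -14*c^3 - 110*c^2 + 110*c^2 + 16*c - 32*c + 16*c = -14*c^3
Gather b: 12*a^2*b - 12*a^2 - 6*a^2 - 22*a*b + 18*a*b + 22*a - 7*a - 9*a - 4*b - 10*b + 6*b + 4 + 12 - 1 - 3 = -18*a^2 + 6*a + b*(12*a^2 - 4*a - 8) + 12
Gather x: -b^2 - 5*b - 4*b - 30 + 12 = -b^2 - 9*b - 18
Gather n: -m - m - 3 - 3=-2*m - 6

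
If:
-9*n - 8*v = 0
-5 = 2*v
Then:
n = 20/9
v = -5/2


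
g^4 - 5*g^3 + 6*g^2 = g^2*(g - 3)*(g - 2)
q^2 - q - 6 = (q - 3)*(q + 2)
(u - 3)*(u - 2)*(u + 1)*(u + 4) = u^4 - 15*u^2 + 10*u + 24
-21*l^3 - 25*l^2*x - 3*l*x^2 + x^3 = (-7*l + x)*(l + x)*(3*l + x)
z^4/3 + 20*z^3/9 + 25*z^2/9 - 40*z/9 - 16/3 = (z/3 + 1)*(z - 4/3)*(z + 1)*(z + 4)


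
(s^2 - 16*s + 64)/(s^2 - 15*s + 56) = (s - 8)/(s - 7)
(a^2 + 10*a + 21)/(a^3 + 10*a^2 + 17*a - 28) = (a + 3)/(a^2 + 3*a - 4)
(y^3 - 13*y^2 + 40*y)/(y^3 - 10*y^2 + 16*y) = (y - 5)/(y - 2)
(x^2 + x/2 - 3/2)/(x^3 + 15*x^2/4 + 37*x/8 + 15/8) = 4*(x - 1)/(4*x^2 + 9*x + 5)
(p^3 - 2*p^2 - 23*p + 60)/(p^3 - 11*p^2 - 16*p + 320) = (p^2 - 7*p + 12)/(p^2 - 16*p + 64)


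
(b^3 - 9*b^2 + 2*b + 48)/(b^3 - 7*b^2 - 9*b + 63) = (b^2 - 6*b - 16)/(b^2 - 4*b - 21)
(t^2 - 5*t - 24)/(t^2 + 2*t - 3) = (t - 8)/(t - 1)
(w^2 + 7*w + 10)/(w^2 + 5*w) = (w + 2)/w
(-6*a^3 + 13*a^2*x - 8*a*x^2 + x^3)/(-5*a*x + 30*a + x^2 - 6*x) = (6*a^3 - 13*a^2*x + 8*a*x^2 - x^3)/(5*a*x - 30*a - x^2 + 6*x)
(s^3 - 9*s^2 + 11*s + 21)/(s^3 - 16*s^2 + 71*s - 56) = (s^2 - 2*s - 3)/(s^2 - 9*s + 8)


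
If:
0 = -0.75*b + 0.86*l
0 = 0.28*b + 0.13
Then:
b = -0.46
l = -0.40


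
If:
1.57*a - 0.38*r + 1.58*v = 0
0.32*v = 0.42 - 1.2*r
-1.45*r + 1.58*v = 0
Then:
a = -0.19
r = 0.28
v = 0.26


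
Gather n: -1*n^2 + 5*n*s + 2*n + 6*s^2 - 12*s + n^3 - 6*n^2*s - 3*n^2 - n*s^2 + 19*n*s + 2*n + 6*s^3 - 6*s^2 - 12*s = n^3 + n^2*(-6*s - 4) + n*(-s^2 + 24*s + 4) + 6*s^3 - 24*s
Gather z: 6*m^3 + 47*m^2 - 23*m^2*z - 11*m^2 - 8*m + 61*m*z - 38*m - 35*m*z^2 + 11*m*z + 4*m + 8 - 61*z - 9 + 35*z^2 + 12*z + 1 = 6*m^3 + 36*m^2 - 42*m + z^2*(35 - 35*m) + z*(-23*m^2 + 72*m - 49)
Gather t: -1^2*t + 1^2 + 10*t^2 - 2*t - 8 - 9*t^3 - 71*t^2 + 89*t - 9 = -9*t^3 - 61*t^2 + 86*t - 16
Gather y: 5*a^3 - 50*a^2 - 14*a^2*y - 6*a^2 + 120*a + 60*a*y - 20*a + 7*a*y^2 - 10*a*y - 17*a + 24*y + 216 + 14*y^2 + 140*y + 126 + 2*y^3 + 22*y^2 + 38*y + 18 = 5*a^3 - 56*a^2 + 83*a + 2*y^3 + y^2*(7*a + 36) + y*(-14*a^2 + 50*a + 202) + 360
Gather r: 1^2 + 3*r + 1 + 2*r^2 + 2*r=2*r^2 + 5*r + 2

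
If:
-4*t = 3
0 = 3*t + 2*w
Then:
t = -3/4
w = 9/8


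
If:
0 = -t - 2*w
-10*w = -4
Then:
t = -4/5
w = 2/5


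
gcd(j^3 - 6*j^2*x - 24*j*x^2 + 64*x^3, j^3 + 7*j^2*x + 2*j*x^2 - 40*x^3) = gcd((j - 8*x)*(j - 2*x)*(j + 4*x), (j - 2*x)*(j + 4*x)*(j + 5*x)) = -j^2 - 2*j*x + 8*x^2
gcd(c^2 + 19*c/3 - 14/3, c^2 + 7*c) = c + 7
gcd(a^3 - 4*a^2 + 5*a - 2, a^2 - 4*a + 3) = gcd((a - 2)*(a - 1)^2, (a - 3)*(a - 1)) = a - 1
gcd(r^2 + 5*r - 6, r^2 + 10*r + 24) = r + 6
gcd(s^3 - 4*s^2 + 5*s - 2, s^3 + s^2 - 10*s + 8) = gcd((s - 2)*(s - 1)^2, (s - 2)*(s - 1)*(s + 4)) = s^2 - 3*s + 2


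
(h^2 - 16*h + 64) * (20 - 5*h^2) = -5*h^4 + 80*h^3 - 300*h^2 - 320*h + 1280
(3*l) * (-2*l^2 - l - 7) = -6*l^3 - 3*l^2 - 21*l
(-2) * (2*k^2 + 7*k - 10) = -4*k^2 - 14*k + 20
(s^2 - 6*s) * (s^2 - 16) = s^4 - 6*s^3 - 16*s^2 + 96*s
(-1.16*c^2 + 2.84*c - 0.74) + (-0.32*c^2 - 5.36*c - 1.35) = -1.48*c^2 - 2.52*c - 2.09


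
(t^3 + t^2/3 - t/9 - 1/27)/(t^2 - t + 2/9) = (9*t^2 + 6*t + 1)/(3*(3*t - 2))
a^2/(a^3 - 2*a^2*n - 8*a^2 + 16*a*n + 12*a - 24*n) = a^2/(a^3 - 2*a^2*n - 8*a^2 + 16*a*n + 12*a - 24*n)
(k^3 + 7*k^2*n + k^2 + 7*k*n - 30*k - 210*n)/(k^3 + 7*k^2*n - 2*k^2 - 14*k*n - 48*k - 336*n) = (k - 5)/(k - 8)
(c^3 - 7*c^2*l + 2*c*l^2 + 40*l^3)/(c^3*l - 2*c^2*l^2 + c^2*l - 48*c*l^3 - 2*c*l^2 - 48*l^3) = (-c^3 + 7*c^2*l - 2*c*l^2 - 40*l^3)/(l*(-c^3 + 2*c^2*l - c^2 + 48*c*l^2 + 2*c*l + 48*l^2))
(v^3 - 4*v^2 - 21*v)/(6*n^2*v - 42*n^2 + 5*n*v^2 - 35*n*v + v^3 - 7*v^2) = v*(v + 3)/(6*n^2 + 5*n*v + v^2)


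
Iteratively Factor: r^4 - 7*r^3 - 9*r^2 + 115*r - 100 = (r - 5)*(r^3 - 2*r^2 - 19*r + 20) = (r - 5)*(r + 4)*(r^2 - 6*r + 5) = (r - 5)^2*(r + 4)*(r - 1)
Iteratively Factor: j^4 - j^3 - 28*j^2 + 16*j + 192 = (j + 4)*(j^3 - 5*j^2 - 8*j + 48) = (j + 3)*(j + 4)*(j^2 - 8*j + 16) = (j - 4)*(j + 3)*(j + 4)*(j - 4)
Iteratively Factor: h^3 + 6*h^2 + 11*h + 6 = (h + 1)*(h^2 + 5*h + 6) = (h + 1)*(h + 2)*(h + 3)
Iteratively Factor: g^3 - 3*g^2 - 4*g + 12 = (g + 2)*(g^2 - 5*g + 6) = (g - 3)*(g + 2)*(g - 2)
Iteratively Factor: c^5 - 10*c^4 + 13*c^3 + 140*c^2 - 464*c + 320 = (c - 4)*(c^4 - 6*c^3 - 11*c^2 + 96*c - 80) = (c - 4)^2*(c^3 - 2*c^2 - 19*c + 20) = (c - 4)^2*(c + 4)*(c^2 - 6*c + 5) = (c - 4)^2*(c - 1)*(c + 4)*(c - 5)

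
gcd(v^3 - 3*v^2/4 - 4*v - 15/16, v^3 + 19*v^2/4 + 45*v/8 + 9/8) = v^2 + 7*v/4 + 3/8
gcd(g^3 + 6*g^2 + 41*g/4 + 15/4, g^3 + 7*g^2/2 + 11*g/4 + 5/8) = g^2 + 3*g + 5/4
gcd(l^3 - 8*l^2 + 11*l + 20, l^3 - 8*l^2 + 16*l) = l - 4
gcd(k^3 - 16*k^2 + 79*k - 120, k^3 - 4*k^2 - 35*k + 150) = k - 5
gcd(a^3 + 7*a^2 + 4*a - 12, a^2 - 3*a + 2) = a - 1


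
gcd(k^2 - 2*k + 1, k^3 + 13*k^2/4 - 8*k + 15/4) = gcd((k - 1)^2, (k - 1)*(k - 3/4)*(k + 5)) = k - 1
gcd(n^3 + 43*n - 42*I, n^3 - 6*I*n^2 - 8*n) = 1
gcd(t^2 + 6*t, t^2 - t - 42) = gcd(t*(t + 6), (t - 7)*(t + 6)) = t + 6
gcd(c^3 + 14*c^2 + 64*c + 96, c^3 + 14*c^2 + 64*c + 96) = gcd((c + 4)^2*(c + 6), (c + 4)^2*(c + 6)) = c^3 + 14*c^2 + 64*c + 96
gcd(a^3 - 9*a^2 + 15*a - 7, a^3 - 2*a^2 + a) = a^2 - 2*a + 1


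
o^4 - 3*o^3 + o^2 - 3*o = o*(o - 3)*(o - I)*(o + I)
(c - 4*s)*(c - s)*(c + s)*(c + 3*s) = c^4 - c^3*s - 13*c^2*s^2 + c*s^3 + 12*s^4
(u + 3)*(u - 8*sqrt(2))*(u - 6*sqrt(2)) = u^3 - 14*sqrt(2)*u^2 + 3*u^2 - 42*sqrt(2)*u + 96*u + 288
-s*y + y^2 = y*(-s + y)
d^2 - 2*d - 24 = (d - 6)*(d + 4)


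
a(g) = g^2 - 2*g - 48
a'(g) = 2*g - 2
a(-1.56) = -42.45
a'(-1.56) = -5.12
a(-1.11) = -44.55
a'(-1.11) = -4.22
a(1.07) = -49.00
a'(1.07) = 0.14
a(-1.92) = -40.47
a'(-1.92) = -5.84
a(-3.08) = -32.35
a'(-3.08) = -8.16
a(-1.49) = -42.80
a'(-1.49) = -4.98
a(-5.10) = -11.79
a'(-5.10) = -12.20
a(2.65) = -46.28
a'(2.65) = 3.30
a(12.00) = 72.00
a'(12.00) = 22.00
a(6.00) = -24.00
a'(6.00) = 10.00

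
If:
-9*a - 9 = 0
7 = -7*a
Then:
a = -1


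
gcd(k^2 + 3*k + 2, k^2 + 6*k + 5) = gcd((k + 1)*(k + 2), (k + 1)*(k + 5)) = k + 1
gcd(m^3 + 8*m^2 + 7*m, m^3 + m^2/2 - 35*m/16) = m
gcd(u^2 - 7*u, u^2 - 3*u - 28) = u - 7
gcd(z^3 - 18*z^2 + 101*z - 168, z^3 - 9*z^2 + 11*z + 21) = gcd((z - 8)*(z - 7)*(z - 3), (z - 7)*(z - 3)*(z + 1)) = z^2 - 10*z + 21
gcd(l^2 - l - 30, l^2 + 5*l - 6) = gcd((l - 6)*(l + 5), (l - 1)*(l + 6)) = 1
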